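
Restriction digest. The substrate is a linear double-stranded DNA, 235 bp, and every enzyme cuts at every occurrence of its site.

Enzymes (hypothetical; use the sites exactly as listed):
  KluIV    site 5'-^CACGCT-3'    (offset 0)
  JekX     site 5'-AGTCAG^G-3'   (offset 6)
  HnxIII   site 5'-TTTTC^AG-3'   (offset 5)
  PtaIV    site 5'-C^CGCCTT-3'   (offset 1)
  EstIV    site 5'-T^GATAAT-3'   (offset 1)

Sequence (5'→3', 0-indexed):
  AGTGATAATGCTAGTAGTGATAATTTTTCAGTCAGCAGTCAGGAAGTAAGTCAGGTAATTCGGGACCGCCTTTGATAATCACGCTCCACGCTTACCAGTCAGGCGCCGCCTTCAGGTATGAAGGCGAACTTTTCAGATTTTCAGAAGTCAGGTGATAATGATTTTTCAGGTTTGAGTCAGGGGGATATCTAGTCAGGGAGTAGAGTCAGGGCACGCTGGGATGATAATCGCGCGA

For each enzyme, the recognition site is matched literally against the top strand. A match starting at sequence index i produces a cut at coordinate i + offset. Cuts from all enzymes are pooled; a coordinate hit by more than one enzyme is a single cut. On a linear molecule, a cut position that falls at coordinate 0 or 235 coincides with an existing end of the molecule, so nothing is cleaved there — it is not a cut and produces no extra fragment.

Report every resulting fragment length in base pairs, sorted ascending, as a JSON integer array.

Per-enzyme occurrences:
  KluIV CACGCT/0: at [79, 86, 211] ⇒ [79, 86, 211]
  JekX AGTCAGG/6: at [36, 48, 96, 145, 174, 190, 203] ⇒ [42, 54, 102, 151, 180, 196, 209]
  HnxIII TTTTCAG/5: at [24, 129, 137, 162] ⇒ [29, 134, 142, 167]
  PtaIV CCGCCTT/1: at [65, 105] ⇒ [66, 106]
  EstIV TGATAAT/1: at [2, 17, 72, 152, 221] ⇒ [3, 18, 73, 153, 222]

Pooled cuts: [3, 18, 29, 42, 54, 66, 73, 79, 86, 102, 106, 134, 142, 151, 153, 167, 180, 196, 209, 211, 222]

Fragments:
  [0,3): 3 bp
  [3,18): 15 bp
  [18,29): 11 bp
  [29,42): 13 bp
  [42,54): 12 bp
  [54,66): 12 bp
  [66,73): 7 bp
  [73,79): 6 bp
  [79,86): 7 bp
  [86,102): 16 bp
  [102,106): 4 bp
  [106,134): 28 bp
  [134,142): 8 bp
  [142,151): 9 bp
  [151,153): 2 bp
  [153,167): 14 bp
  [167,180): 13 bp
  [180,196): 16 bp
  [196,209): 13 bp
  [209,211): 2 bp
  [211,222): 11 bp
  [222,235): 13 bp

[2,2,3,4,6,7,7,8,9,11,11,12,12,13,13,13,13,14,15,16,16,28]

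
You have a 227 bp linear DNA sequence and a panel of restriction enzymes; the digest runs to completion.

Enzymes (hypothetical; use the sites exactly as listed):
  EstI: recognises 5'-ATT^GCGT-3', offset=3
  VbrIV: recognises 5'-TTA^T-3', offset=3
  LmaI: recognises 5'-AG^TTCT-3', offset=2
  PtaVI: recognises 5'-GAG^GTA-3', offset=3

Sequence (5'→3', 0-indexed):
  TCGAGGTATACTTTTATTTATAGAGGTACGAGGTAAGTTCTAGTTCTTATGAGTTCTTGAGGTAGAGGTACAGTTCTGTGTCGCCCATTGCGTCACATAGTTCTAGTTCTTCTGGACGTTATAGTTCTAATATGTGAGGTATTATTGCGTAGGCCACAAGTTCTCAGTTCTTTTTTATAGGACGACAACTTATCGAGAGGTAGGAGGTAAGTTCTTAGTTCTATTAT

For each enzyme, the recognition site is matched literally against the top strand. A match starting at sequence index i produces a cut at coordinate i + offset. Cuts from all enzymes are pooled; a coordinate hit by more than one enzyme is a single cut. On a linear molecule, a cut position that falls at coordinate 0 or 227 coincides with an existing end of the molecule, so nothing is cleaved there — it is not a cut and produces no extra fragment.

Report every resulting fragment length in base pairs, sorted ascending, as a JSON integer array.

[1,2,3,4,4,5,5,5,5,6,6,6,6,6,6,7,7,7,7,7,8,8,10,11,11,14,14,15,15,16]

Site scan:
  EstI ATTGCGT/3: at [86, 143] ⇒ [89, 146]
  VbrIV TTAT/3: at [13, 17, 46, 118, 141, 174, 189, 223] ⇒ [16, 20, 49, 121, 144, 177, 192, 226]
  LmaI AGTTCT/2: at [35, 41, 51, 71, 98, 104, 122, 158, 165, 209, 216] ⇒ [37, 43, 53, 73, 100, 106, 124, 160, 167, 211, 218]
  PtaVI GAGGTA/3: at [2, 22, 29, 58, 64, 135, 196, 203] ⇒ [5, 25, 32, 61, 67, 138, 199, 206]

Pooled cuts: [5, 16, 20, 25, 32, 37, 43, 49, 53, 61, 67, 73, 89, 100, 106, 121, 124, 138, 144, 146, 160, 167, 177, 192, 199, 206, 211, 218, 226]

Fragment lengths:
  [0,5): 5 bp
  [5,16): 11 bp
  [16,20): 4 bp
  [20,25): 5 bp
  [25,32): 7 bp
  [32,37): 5 bp
  [37,43): 6 bp
  [43,49): 6 bp
  [49,53): 4 bp
  [53,61): 8 bp
  [61,67): 6 bp
  [67,73): 6 bp
  [73,89): 16 bp
  [89,100): 11 bp
  [100,106): 6 bp
  [106,121): 15 bp
  [121,124): 3 bp
  [124,138): 14 bp
  [138,144): 6 bp
  [144,146): 2 bp
  [146,160): 14 bp
  [160,167): 7 bp
  [167,177): 10 bp
  [177,192): 15 bp
  [192,199): 7 bp
  [199,206): 7 bp
  [206,211): 5 bp
  [211,218): 7 bp
  [218,226): 8 bp
  [226,227): 1 bp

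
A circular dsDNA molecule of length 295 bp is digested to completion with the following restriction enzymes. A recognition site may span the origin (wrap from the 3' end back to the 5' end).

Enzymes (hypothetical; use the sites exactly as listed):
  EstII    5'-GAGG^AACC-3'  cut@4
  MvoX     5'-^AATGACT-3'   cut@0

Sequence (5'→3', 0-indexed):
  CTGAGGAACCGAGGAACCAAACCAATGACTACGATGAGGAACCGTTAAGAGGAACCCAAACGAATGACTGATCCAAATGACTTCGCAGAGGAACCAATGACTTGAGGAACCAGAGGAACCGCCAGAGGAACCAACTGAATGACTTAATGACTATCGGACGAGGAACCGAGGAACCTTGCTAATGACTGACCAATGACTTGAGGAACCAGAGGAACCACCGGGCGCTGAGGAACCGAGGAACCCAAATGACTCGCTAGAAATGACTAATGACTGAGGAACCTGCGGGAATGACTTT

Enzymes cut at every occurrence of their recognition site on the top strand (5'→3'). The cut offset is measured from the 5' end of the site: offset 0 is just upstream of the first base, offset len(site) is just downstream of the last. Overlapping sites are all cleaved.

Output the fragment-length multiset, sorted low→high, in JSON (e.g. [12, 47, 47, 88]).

[4,6,7,8,8,8,8,9,9,9,9,9,10,10,11,11,12,12,12,13,13,14,15,16,16,18,18]

Scan for sites:
  EstII (GAGGAACC, off=4): starts [2, 10, 35, 48, 87, 103, 112, 124, 159, 167, 199, 208, 226, 234, 272] → cuts [6, 14, 39, 52, 91, 107, 116, 128, 163, 171, 203, 212, 230, 238, 276]
  MvoX (AATGACT, off=0): starts [23, 62, 75, 95, 137, 145, 180, 191, 244, 258, 265, 286] → cuts [23, 62, 75, 95, 137, 145, 180, 191, 244, 258, 265, 286]

Pooled cuts: [6, 14, 23, 39, 52, 62, 75, 91, 95, 107, 116, 128, 137, 145, 163, 171, 180, 191, 203, 212, 230, 238, 244, 258, 265, 276, 286]

Fragment lengths:
  6→14: 8 bp
  14→23: 9 bp
  23→39: 16 bp
  39→52: 13 bp
  52→62: 10 bp
  62→75: 13 bp
  75→91: 16 bp
  91→95: 4 bp
  95→107: 12 bp
  107→116: 9 bp
  116→128: 12 bp
  128→137: 9 bp
  137→145: 8 bp
  145→163: 18 bp
  163→171: 8 bp
  171→180: 9 bp
  180→191: 11 bp
  191→203: 12 bp
  203→212: 9 bp
  212→230: 18 bp
  230→238: 8 bp
  238→244: 6 bp
  244→258: 14 bp
  258→265: 7 bp
  265→276: 11 bp
  276→286: 10 bp
  286→6 (wrap): 295-286+6 = 15 bp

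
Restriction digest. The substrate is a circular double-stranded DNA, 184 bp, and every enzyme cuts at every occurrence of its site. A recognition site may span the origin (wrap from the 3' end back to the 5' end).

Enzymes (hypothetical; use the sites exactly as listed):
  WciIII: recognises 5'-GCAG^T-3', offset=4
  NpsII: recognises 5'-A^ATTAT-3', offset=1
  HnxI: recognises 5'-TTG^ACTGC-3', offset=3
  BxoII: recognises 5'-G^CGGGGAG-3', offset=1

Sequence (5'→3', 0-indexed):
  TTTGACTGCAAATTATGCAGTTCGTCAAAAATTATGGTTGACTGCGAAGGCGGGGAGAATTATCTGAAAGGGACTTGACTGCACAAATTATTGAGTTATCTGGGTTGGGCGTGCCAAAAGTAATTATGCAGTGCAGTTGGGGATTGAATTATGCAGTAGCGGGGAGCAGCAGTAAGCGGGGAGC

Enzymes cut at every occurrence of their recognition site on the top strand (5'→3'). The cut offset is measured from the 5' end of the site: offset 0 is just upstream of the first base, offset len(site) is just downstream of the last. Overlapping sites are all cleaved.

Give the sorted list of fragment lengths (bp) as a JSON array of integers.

[3,4,5,7,8,9,9,9,9,10,10,10,11,12,13,19,36]

Per-enzyme occurrences:
  WciIII GCAGT/4: at [16, 127, 132, 152, 168] ⇒ [20, 131, 136, 156, 172]
  NpsII AATTAT/1: at [10, 29, 57, 85, 121, 146] ⇒ [11, 30, 58, 86, 122, 147]
  HnxI TTGACTGC/3: at [1, 37, 74] ⇒ [4, 40, 77]
  BxoII GCGGGGAG/1: at [49, 158, 175] ⇒ [50, 159, 176]

All cut coordinates (distinct, sorted): [4, 11, 20, 30, 40, 50, 58, 77, 86, 122, 131, 136, 147, 156, 159, 172, 176]

Fragment lengths:
  4→11: 7 bp
  11→20: 9 bp
  20→30: 10 bp
  30→40: 10 bp
  40→50: 10 bp
  50→58: 8 bp
  58→77: 19 bp
  77→86: 9 bp
  86→122: 36 bp
  122→131: 9 bp
  131→136: 5 bp
  136→147: 11 bp
  147→156: 9 bp
  156→159: 3 bp
  159→172: 13 bp
  172→176: 4 bp
  176→4 (wrap): 184-176+4 = 12 bp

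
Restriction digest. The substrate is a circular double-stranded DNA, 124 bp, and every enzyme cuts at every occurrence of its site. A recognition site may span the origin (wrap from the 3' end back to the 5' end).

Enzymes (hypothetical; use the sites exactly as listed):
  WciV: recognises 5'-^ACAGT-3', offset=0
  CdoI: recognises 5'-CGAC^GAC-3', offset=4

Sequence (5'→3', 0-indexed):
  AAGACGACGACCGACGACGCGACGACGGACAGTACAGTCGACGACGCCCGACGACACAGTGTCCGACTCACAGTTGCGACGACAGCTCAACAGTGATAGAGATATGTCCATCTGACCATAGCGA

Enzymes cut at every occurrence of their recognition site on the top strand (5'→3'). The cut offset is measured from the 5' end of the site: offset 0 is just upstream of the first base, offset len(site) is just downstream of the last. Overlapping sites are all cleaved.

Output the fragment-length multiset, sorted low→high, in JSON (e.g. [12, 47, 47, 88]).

Site scan:
  WciV ACAGT/0: at [28, 33, 55, 69, 89] ⇒ [28, 33, 55, 69, 89]
  CdoI CGACGAC/4: at [4, 11, 19, 38, 48, 76] ⇒ [8, 15, 23, 42, 52, 80]

Pooled cuts: [8, 15, 23, 28, 33, 42, 52, 55, 69, 80, 89]

Fragment lengths:
  8→15: 7 bp
  15→23: 8 bp
  23→28: 5 bp
  28→33: 5 bp
  33→42: 9 bp
  42→52: 10 bp
  52→55: 3 bp
  55→69: 14 bp
  69→80: 11 bp
  80→89: 9 bp
  89→8 (wrap): 124-89+8 = 43 bp

[3,5,5,7,8,9,9,10,11,14,43]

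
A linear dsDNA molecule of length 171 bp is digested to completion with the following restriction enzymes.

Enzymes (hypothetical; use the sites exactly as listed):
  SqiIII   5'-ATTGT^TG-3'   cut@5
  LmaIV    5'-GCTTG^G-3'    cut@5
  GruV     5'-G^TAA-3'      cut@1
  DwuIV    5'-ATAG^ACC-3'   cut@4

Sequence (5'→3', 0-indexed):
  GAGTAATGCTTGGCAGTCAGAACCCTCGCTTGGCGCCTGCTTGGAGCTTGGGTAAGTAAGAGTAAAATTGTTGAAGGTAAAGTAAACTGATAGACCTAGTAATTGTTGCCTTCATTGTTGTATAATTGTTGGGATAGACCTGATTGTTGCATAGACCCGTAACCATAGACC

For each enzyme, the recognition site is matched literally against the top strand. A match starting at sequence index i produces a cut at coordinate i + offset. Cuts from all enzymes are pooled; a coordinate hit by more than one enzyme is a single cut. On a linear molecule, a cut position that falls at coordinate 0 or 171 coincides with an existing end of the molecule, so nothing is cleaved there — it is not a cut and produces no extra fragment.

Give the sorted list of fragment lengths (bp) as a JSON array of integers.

Site scan:
  SqiIII ATTGTTG/5: at [66, 101, 113, 124, 142] ⇒ [71, 106, 118, 129, 147]
  LmaIV GCTTGG/5: at [7, 27, 38, 45] ⇒ [12, 32, 43, 50]
  GruV GTAA/1: at [2, 51, 55, 61, 76, 81, 98, 158] ⇒ [3, 52, 56, 62, 77, 82, 99, 159]
  DwuIV ATAGACC/4: at [89, 133, 150, 164] ⇒ [93, 137, 154, 168]

All cut coordinates (distinct, sorted): [3, 12, 32, 43, 50, 52, 56, 62, 71, 77, 82, 93, 99, 106, 118, 129, 137, 147, 154, 159, 168]

Fragment lengths:
  [0,3): 3 bp
  [3,12): 9 bp
  [12,32): 20 bp
  [32,43): 11 bp
  [43,50): 7 bp
  [50,52): 2 bp
  [52,56): 4 bp
  [56,62): 6 bp
  [62,71): 9 bp
  [71,77): 6 bp
  [77,82): 5 bp
  [82,93): 11 bp
  [93,99): 6 bp
  [99,106): 7 bp
  [106,118): 12 bp
  [118,129): 11 bp
  [129,137): 8 bp
  [137,147): 10 bp
  [147,154): 7 bp
  [154,159): 5 bp
  [159,168): 9 bp
  [168,171): 3 bp

[2,3,3,4,5,5,6,6,6,7,7,7,8,9,9,9,10,11,11,11,12,20]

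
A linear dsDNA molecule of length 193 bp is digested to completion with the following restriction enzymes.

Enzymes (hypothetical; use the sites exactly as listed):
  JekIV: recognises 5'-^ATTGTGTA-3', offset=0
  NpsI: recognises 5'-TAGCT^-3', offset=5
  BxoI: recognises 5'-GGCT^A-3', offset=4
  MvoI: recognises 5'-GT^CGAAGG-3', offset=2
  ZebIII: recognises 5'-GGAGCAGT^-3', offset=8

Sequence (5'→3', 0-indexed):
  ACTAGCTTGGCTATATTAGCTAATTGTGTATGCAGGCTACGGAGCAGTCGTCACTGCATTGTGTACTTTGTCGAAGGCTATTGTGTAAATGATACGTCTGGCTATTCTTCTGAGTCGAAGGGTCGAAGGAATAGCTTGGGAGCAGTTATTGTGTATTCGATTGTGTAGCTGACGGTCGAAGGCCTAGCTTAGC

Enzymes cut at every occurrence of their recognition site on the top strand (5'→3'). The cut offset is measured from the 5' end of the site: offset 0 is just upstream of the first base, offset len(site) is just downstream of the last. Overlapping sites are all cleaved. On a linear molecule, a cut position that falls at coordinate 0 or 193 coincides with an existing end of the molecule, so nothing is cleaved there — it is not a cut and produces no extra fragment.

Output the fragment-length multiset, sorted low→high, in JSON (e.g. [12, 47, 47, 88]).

[1,1,4,5,6,7,8,8,9,9,10,10,11,12,12,13,13,14,16,24]

Scan for sites:
  JekIV ATTGTGTA/0: at [22, 57, 79, 147, 159] ⇒ [22, 57, 79, 147, 159]
  NpsI TAGCT/5: at [2, 16, 131, 165, 184] ⇒ [7, 21, 136, 170, 189]
  BxoI GGCTA/4: at [8, 34, 75, 99] ⇒ [12, 38, 79, 103]
  MvoI GTCGAAGG/2: at [69, 113, 121, 174] ⇒ [71, 115, 123, 176]
  ZebIII GGAGCAGT/8: at [40, 138] ⇒ [48, 146]

Pooled cuts: [7, 12, 21, 22, 38, 48, 57, 71, 79, 103, 115, 123, 136, 146, 147, 159, 170, 176, 189]

Fragment lengths:
  [0,7): 7 bp
  [7,12): 5 bp
  [12,21): 9 bp
  [21,22): 1 bp
  [22,38): 16 bp
  [38,48): 10 bp
  [48,57): 9 bp
  [57,71): 14 bp
  [71,79): 8 bp
  [79,103): 24 bp
  [103,115): 12 bp
  [115,123): 8 bp
  [123,136): 13 bp
  [136,146): 10 bp
  [146,147): 1 bp
  [147,159): 12 bp
  [159,170): 11 bp
  [170,176): 6 bp
  [176,189): 13 bp
  [189,193): 4 bp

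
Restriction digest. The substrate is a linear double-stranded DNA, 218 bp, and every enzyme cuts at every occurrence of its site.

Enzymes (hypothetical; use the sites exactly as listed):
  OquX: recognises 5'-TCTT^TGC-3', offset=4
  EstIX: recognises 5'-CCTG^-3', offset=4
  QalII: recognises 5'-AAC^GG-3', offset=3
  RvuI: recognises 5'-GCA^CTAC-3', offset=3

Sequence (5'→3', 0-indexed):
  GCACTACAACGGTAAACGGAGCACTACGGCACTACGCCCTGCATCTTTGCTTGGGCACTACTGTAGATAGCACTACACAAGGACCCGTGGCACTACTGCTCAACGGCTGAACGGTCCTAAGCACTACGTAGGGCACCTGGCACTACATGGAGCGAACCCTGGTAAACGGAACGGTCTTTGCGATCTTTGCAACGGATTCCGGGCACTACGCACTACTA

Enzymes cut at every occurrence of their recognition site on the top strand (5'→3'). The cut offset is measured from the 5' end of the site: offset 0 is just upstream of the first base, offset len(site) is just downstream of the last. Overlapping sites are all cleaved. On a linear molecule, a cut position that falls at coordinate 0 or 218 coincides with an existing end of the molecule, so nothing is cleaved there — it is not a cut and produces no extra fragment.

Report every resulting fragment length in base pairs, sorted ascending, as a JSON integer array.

[3,3,5,6,6,6,6,6,6,7,7,7,8,8,9,10,10,11,12,12,15,16,19,20]

Scan for sites:
  OquX (TCTTTGC, off=4): starts [43, 174, 183] → cuts [47, 178, 187]
  EstIX (CCTG, off=4): starts [37, 135, 157] → cuts [41, 139, 161]
  QalII (AACGG, off=3): starts [7, 14, 101, 109, 164, 169, 190] → cuts [10, 17, 104, 112, 167, 172, 193]
  RvuI (GCACTAC, off=3): starts [0, 20, 28, 54, 69, 89, 120, 139, 202, 209] → cuts [3, 23, 31, 57, 72, 92, 123, 142, 205, 212]

All cut coordinates (distinct, sorted): [3, 10, 17, 23, 31, 41, 47, 57, 72, 92, 104, 112, 123, 139, 142, 161, 167, 172, 178, 187, 193, 205, 212]

Fragments:
  [0,3): 3 bp
  [3,10): 7 bp
  [10,17): 7 bp
  [17,23): 6 bp
  [23,31): 8 bp
  [31,41): 10 bp
  [41,47): 6 bp
  [47,57): 10 bp
  [57,72): 15 bp
  [72,92): 20 bp
  [92,104): 12 bp
  [104,112): 8 bp
  [112,123): 11 bp
  [123,139): 16 bp
  [139,142): 3 bp
  [142,161): 19 bp
  [161,167): 6 bp
  [167,172): 5 bp
  [172,178): 6 bp
  [178,187): 9 bp
  [187,193): 6 bp
  [193,205): 12 bp
  [205,212): 7 bp
  [212,218): 6 bp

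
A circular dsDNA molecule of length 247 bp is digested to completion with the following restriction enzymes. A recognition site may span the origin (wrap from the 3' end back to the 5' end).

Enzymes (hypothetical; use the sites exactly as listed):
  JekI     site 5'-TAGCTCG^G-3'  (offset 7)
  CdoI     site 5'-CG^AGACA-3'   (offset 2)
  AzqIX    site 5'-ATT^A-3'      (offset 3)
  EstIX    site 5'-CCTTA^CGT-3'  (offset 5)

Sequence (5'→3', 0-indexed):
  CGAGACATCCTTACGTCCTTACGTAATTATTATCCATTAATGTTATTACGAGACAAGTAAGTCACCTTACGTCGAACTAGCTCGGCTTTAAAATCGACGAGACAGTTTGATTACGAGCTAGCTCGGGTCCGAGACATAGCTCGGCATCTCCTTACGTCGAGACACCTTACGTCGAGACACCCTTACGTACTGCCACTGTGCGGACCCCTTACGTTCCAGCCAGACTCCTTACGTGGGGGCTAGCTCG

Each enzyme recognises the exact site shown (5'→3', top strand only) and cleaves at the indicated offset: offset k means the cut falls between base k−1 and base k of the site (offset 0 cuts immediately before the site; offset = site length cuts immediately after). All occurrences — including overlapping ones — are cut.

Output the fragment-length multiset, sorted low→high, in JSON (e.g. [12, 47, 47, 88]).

Scan for sites:
  JekI (TAGCTCGG, off=7): starts [77, 118, 136] → cuts [84, 125, 143]
  CdoI (CGAGACA, off=2): starts [0, 48, 97, 129, 157, 172] → cuts [2, 50, 99, 131, 159, 174]
  AzqIX (ATTA, off=3): starts [25, 28, 35, 44, 109] → cuts [28, 31, 38, 47, 112]
  EstIX (CCTTACGT, off=5): starts [8, 16, 64, 149, 164, 180, 206, 226] → cuts [13, 21, 69, 154, 169, 185, 211, 231]

Pooled cuts: [2, 13, 21, 28, 31, 38, 47, 50, 69, 84, 99, 112, 125, 131, 143, 154, 159, 169, 174, 185, 211, 231]

Fragments:
  2→13: 11 bp
  13→21: 8 bp
  21→28: 7 bp
  28→31: 3 bp
  31→38: 7 bp
  38→47: 9 bp
  47→50: 3 bp
  50→69: 19 bp
  69→84: 15 bp
  84→99: 15 bp
  99→112: 13 bp
  112→125: 13 bp
  125→131: 6 bp
  131→143: 12 bp
  143→154: 11 bp
  154→159: 5 bp
  159→169: 10 bp
  169→174: 5 bp
  174→185: 11 bp
  185→211: 26 bp
  211→231: 20 bp
  231→2 (wrap): 247-231+2 = 18 bp

[3,3,5,5,6,7,7,8,9,10,11,11,11,12,13,13,15,15,18,19,20,26]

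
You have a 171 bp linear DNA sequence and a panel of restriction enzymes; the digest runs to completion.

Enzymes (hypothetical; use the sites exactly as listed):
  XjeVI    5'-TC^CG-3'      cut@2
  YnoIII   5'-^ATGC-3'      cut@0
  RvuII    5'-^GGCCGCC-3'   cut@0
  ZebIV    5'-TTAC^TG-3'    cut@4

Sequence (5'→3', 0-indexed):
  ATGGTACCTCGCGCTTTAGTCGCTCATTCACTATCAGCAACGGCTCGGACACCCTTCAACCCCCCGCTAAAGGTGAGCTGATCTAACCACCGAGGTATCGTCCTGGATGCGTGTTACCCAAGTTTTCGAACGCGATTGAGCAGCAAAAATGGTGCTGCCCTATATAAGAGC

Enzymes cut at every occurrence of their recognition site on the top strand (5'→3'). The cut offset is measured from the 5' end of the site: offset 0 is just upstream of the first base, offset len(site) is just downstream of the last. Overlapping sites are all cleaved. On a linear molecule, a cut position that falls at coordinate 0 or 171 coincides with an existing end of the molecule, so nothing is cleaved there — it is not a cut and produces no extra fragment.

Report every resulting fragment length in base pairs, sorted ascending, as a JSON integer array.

[65,106]

Site scan:
  XjeVI (TCCG, off=2): no sites
  YnoIII ATGC/0: at [106] ⇒ [106]
  RvuII (GGCCGCC, off=0): no sites
  ZebIV (TTACTG, off=4): no sites

Pooled cuts: [106]

Fragments:
  [0,106): 106 bp
  [106,171): 65 bp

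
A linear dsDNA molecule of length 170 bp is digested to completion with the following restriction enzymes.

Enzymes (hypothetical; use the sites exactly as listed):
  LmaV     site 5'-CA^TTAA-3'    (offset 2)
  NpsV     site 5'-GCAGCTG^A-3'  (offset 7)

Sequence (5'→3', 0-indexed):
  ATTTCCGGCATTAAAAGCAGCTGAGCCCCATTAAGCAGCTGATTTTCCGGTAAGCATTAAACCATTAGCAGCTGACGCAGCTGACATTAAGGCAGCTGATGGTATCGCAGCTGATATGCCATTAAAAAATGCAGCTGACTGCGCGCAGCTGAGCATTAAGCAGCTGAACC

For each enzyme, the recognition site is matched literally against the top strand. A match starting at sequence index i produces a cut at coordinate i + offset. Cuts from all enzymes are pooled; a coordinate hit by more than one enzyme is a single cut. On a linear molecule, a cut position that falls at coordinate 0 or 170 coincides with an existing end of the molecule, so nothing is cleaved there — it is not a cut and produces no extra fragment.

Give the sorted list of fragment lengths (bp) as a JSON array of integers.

Site scan:
  LmaV (CATTAA, off=2): starts [8, 28, 54, 84, 119, 153] → cuts [10, 30, 56, 86, 121, 155]
  NpsV (GCAGCTGA, off=7): starts [16, 34, 67, 76, 91, 106, 130, 144, 159] → cuts [23, 41, 74, 83, 98, 113, 137, 151, 166]

All cut coordinates (distinct, sorted): [10, 23, 30, 41, 56, 74, 83, 86, 98, 113, 121, 137, 151, 155, 166]

Fragment lengths:
  [0,10): 10 bp
  [10,23): 13 bp
  [23,30): 7 bp
  [30,41): 11 bp
  [41,56): 15 bp
  [56,74): 18 bp
  [74,83): 9 bp
  [83,86): 3 bp
  [86,98): 12 bp
  [98,113): 15 bp
  [113,121): 8 bp
  [121,137): 16 bp
  [137,151): 14 bp
  [151,155): 4 bp
  [155,166): 11 bp
  [166,170): 4 bp

[3,4,4,7,8,9,10,11,11,12,13,14,15,15,16,18]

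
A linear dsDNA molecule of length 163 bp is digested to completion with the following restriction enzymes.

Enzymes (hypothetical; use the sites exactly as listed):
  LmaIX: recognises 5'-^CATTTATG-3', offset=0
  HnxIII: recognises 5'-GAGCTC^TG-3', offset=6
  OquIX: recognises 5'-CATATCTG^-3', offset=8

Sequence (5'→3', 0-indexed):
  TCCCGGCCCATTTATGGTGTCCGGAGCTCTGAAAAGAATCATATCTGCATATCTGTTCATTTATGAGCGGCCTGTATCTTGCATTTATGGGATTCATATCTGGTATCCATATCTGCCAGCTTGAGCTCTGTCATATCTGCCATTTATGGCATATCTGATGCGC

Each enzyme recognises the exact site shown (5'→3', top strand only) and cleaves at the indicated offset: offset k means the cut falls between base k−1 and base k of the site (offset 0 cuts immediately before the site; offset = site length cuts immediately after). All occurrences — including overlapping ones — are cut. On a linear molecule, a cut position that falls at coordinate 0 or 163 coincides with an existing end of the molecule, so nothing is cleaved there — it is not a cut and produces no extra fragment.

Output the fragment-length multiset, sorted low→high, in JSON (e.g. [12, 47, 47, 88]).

[1,2,6,8,8,11,13,13,17,18,21,21,24]

Site scan:
  LmaIX CATTTATG/0: at [8, 57, 81, 140] ⇒ [8, 57, 81, 140]
  HnxIII GAGCTCTG/6: at [23, 122] ⇒ [29, 128]
  OquIX CATATCTG/8: at [39, 47, 94, 107, 131, 149] ⇒ [47, 55, 102, 115, 139, 157]

All cut coordinates (distinct, sorted): [8, 29, 47, 55, 57, 81, 102, 115, 128, 139, 140, 157]

Fragments:
  [0,8): 8 bp
  [8,29): 21 bp
  [29,47): 18 bp
  [47,55): 8 bp
  [55,57): 2 bp
  [57,81): 24 bp
  [81,102): 21 bp
  [102,115): 13 bp
  [115,128): 13 bp
  [128,139): 11 bp
  [139,140): 1 bp
  [140,157): 17 bp
  [157,163): 6 bp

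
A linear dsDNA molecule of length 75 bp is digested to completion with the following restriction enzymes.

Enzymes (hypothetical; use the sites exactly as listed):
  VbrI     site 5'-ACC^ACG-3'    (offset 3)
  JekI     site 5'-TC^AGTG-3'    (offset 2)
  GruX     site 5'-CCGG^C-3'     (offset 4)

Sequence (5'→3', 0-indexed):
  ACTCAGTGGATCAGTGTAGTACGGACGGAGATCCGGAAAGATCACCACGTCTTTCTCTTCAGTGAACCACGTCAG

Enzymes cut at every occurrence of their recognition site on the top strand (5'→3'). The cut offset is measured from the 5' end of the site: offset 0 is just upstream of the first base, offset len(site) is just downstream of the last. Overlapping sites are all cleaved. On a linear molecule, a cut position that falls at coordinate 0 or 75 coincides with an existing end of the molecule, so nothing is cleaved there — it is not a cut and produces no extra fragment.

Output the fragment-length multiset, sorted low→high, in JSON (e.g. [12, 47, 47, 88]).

[4,7,8,8,14,34]

Scan for sites:
  VbrI (ACCACG, off=3): starts [43, 65] → cuts [46, 68]
  JekI (TCAGTG, off=2): starts [2, 10, 58] → cuts [4, 12, 60]
  GruX (CCGGC, off=4): no sites

All cut coordinates (distinct, sorted): [4, 12, 46, 60, 68]

Fragment lengths:
  [0,4): 4 bp
  [4,12): 8 bp
  [12,46): 34 bp
  [46,60): 14 bp
  [60,68): 8 bp
  [68,75): 7 bp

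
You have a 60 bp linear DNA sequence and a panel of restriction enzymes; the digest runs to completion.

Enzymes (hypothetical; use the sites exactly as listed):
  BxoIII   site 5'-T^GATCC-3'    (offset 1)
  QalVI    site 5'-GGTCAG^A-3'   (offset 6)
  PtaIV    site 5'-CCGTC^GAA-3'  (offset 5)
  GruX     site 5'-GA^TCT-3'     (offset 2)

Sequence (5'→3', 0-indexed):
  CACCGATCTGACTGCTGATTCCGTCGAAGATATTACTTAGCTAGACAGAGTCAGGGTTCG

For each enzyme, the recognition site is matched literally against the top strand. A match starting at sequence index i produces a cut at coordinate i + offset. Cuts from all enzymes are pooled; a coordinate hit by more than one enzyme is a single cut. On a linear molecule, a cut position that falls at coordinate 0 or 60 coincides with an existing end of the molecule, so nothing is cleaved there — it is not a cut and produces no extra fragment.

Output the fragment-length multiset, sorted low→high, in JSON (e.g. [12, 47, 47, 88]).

[6,19,35]

Site scan:
  BxoIII (TGATCC, off=1): no sites
  QalVI (GGTCAGA, off=6): no sites
  PtaIV (CCGTCGAA, off=5): starts [20] → cuts [25]
  GruX (GATCT, off=2): starts [4] → cuts [6]

Pooled cuts: [6, 25]

Fragments:
  [0,6): 6 bp
  [6,25): 19 bp
  [25,60): 35 bp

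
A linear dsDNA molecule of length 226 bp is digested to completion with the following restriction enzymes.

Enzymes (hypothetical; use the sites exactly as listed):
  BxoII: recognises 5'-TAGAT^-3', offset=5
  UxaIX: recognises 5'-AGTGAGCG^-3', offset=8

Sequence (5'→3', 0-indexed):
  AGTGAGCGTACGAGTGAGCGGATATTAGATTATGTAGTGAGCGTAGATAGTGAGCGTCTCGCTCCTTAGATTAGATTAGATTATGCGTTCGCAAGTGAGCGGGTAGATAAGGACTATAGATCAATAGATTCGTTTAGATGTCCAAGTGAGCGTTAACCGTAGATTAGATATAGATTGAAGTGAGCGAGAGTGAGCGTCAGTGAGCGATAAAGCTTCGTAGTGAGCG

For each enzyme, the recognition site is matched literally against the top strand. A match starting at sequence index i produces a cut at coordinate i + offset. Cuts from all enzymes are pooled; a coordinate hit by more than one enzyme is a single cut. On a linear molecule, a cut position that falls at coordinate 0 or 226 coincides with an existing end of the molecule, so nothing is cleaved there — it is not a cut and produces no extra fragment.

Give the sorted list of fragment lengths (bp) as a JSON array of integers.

Per-enzyme occurrences:
  BxoII TAGAT/5: at [25, 43, 66, 71, 76, 103, 116, 124, 134, 159, 164, 170] ⇒ [30, 48, 71, 76, 81, 108, 121, 129, 139, 164, 169, 175]
  UxaIX AGTGAGCG/8: at [0, 12, 35, 48, 93, 144, 178, 188, 198, 218] ⇒ [8, 20, 43, 56, 101, 152, 186, 196, 206] (position 226 is a terminus of the linear molecule — no cut)

Pooled cuts: [8, 20, 30, 43, 48, 56, 71, 76, 81, 101, 108, 121, 129, 139, 152, 164, 169, 175, 186, 196, 206]

Fragments:
  [0,8): 8 bp
  [8,20): 12 bp
  [20,30): 10 bp
  [30,43): 13 bp
  [43,48): 5 bp
  [48,56): 8 bp
  [56,71): 15 bp
  [71,76): 5 bp
  [76,81): 5 bp
  [81,101): 20 bp
  [101,108): 7 bp
  [108,121): 13 bp
  [121,129): 8 bp
  [129,139): 10 bp
  [139,152): 13 bp
  [152,164): 12 bp
  [164,169): 5 bp
  [169,175): 6 bp
  [175,186): 11 bp
  [186,196): 10 bp
  [196,206): 10 bp
  [206,226): 20 bp

[5,5,5,5,6,7,8,8,8,10,10,10,10,11,12,12,13,13,13,15,20,20]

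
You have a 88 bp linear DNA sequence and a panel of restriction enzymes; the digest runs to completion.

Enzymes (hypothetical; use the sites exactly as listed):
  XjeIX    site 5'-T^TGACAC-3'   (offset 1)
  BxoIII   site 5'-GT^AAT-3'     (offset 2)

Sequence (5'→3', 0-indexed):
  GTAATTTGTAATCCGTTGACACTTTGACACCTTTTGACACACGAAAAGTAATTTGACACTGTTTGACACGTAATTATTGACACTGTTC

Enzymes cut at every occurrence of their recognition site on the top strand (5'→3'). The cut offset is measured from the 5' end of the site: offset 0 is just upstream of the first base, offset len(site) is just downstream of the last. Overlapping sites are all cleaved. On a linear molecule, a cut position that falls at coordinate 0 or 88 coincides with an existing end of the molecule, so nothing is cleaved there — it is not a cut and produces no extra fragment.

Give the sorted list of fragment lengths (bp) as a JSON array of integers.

Site scan:
  XjeIX TTGACAC/1: at [15, 23, 33, 52, 62, 76] ⇒ [16, 24, 34, 53, 63, 77]
  BxoIII GTAAT/2: at [0, 7, 47, 69] ⇒ [2, 9, 49, 71]

Pooled cuts: [2, 9, 16, 24, 34, 49, 53, 63, 71, 77]

Fragments:
  [0,2): 2 bp
  [2,9): 7 bp
  [9,16): 7 bp
  [16,24): 8 bp
  [24,34): 10 bp
  [34,49): 15 bp
  [49,53): 4 bp
  [53,63): 10 bp
  [63,71): 8 bp
  [71,77): 6 bp
  [77,88): 11 bp

[2,4,6,7,7,8,8,10,10,11,15]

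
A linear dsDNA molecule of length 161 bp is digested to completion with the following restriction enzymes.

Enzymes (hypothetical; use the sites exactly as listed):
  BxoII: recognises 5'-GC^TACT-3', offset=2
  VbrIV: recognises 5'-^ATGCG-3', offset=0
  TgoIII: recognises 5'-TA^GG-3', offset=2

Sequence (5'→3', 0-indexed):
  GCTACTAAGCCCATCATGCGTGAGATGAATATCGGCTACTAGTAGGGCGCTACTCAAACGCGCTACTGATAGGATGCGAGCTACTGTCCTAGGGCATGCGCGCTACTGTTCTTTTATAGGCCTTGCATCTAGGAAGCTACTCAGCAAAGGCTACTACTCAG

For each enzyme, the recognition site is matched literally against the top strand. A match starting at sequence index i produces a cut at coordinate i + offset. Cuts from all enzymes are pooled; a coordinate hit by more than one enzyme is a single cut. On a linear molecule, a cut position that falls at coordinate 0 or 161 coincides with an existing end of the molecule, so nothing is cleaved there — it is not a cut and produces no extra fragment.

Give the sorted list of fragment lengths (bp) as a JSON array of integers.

[2,2,4,6,6,8,8,8,8,10,10,13,13,13,14,15,21]

Scan for sites:
  BxoII (GCTACT, off=2): starts [0, 34, 48, 61, 79, 101, 135, 149] → cuts [2, 36, 50, 63, 81, 103, 137, 151]
  VbrIV (ATGCG, off=0): starts [15, 73, 95] → cuts [15, 73, 95]
  TgoIII (TAGG, off=2): starts [42, 69, 89, 116, 129] → cuts [44, 71, 91, 118, 131]

Pooled cuts: [2, 15, 36, 44, 50, 63, 71, 73, 81, 91, 95, 103, 118, 131, 137, 151]

Fragment lengths:
  [0,2): 2 bp
  [2,15): 13 bp
  [15,36): 21 bp
  [36,44): 8 bp
  [44,50): 6 bp
  [50,63): 13 bp
  [63,71): 8 bp
  [71,73): 2 bp
  [73,81): 8 bp
  [81,91): 10 bp
  [91,95): 4 bp
  [95,103): 8 bp
  [103,118): 15 bp
  [118,131): 13 bp
  [131,137): 6 bp
  [137,151): 14 bp
  [151,161): 10 bp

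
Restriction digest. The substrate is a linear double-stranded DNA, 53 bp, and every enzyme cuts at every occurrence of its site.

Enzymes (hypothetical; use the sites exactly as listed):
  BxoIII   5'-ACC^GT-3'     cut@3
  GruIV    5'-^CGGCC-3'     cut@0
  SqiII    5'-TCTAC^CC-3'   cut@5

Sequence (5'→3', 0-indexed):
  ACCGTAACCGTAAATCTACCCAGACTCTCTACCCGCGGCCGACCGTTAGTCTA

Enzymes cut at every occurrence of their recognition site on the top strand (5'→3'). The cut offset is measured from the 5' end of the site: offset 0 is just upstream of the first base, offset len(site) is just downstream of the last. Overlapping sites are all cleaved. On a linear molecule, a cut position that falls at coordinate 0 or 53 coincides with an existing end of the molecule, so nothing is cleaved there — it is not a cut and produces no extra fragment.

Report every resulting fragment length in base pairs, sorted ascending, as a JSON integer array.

Scan for sites:
  BxoIII (ACCGT, off=3): starts [0, 6, 41] → cuts [3, 9, 44]
  GruIV (CGGCC, off=0): starts [35] → cuts [35]
  SqiII (TCTACCC, off=5): starts [14, 27] → cuts [19, 32]

All cut coordinates (distinct, sorted): [3, 9, 19, 32, 35, 44]

Fragments:
  [0,3): 3 bp
  [3,9): 6 bp
  [9,19): 10 bp
  [19,32): 13 bp
  [32,35): 3 bp
  [35,44): 9 bp
  [44,53): 9 bp

[3,3,6,9,9,10,13]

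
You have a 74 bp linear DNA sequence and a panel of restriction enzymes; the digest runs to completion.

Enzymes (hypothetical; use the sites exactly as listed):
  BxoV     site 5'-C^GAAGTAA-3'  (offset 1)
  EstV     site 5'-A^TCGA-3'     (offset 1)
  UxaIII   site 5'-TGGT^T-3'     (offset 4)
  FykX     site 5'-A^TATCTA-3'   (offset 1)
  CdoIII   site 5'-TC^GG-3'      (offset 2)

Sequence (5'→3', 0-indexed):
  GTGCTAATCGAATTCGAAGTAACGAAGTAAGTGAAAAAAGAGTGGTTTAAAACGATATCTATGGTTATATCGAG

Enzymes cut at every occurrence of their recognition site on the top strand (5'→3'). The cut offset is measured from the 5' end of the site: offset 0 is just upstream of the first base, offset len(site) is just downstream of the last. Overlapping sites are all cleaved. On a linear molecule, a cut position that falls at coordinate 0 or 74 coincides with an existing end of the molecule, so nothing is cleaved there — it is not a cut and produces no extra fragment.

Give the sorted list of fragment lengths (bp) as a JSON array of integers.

[4,5,7,8,8,9,10,23]

Per-enzyme occurrences:
  BxoV (CGAAGTAA, off=1): starts [14, 22] → cuts [15, 23]
  EstV (ATCGA, off=1): starts [6, 68] → cuts [7, 69]
  UxaIII (TGGTT, off=4): starts [42, 61] → cuts [46, 65]
  FykX (ATATCTA, off=1): starts [54] → cuts [55]
  CdoIII (TCGG, off=2): no sites

Pooled cuts: [7, 15, 23, 46, 55, 65, 69]

Fragments:
  [0,7): 7 bp
  [7,15): 8 bp
  [15,23): 8 bp
  [23,46): 23 bp
  [46,55): 9 bp
  [55,65): 10 bp
  [65,69): 4 bp
  [69,74): 5 bp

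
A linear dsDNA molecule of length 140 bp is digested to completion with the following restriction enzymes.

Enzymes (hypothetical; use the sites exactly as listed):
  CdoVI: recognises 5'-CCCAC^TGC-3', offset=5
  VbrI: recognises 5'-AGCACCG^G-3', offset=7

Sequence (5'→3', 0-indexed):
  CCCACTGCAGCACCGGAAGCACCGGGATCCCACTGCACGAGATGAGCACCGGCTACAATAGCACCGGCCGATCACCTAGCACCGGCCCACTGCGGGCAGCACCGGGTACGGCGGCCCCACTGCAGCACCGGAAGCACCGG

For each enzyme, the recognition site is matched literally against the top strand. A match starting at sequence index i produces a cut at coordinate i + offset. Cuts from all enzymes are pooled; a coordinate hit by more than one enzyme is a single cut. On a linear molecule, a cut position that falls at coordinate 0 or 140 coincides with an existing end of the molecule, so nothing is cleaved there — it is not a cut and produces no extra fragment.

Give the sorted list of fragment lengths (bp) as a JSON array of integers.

[1,5,6,9,9,9,10,10,14,15,16,18,18]

Scan for sites:
  CdoVI CCCACTGC/5: at [0, 28, 85, 115] ⇒ [5, 33, 90, 120]
  VbrI AGCACCGG/7: at [8, 17, 44, 59, 77, 97, 123, 132] ⇒ [15, 24, 51, 66, 84, 104, 130, 139]

All cut coordinates (distinct, sorted): [5, 15, 24, 33, 51, 66, 84, 90, 104, 120, 130, 139]

Fragments:
  [0,5): 5 bp
  [5,15): 10 bp
  [15,24): 9 bp
  [24,33): 9 bp
  [33,51): 18 bp
  [51,66): 15 bp
  [66,84): 18 bp
  [84,90): 6 bp
  [90,104): 14 bp
  [104,120): 16 bp
  [120,130): 10 bp
  [130,139): 9 bp
  [139,140): 1 bp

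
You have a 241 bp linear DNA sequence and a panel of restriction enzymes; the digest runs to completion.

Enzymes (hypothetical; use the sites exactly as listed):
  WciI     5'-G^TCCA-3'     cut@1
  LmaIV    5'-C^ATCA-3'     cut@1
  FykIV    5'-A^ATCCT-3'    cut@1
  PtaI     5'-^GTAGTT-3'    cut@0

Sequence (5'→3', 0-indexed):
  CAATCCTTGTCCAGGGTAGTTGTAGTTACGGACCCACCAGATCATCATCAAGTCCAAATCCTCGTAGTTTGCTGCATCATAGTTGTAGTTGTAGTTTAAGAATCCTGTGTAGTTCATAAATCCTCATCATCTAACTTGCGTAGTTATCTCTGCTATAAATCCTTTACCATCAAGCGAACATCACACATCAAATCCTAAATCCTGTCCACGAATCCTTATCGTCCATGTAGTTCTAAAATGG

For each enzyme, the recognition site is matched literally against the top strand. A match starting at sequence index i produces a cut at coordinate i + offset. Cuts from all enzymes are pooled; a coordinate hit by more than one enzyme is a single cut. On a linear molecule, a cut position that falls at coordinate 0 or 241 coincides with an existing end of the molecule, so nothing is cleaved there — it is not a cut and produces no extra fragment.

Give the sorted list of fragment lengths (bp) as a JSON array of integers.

Scan for sites:
  WciI (GTCCA, off=1): starts [8, 51, 203, 220] → cuts [9, 52, 204, 221]
  LmaIV (CATCA, off=1): starts [42, 45, 74, 124, 167, 178, 185] → cuts [43, 46, 75, 125, 168, 179, 186]
  FykIV (AATCCT, off=1): starts [1, 56, 100, 118, 157, 190, 197, 210] → cuts [2, 57, 101, 119, 158, 191, 198, 211]
  PtaI (GTAGTT, off=0): starts [15, 21, 63, 84, 90, 108, 139, 226] → cuts [15, 21, 63, 84, 90, 108, 139, 226]

All cut coordinates (distinct, sorted): [2, 9, 15, 21, 43, 46, 52, 57, 63, 75, 84, 90, 101, 108, 119, 125, 139, 158, 168, 179, 186, 191, 198, 204, 211, 221, 226]

Fragments:
  [0,2): 2 bp
  [2,9): 7 bp
  [9,15): 6 bp
  [15,21): 6 bp
  [21,43): 22 bp
  [43,46): 3 bp
  [46,52): 6 bp
  [52,57): 5 bp
  [57,63): 6 bp
  [63,75): 12 bp
  [75,84): 9 bp
  [84,90): 6 bp
  [90,101): 11 bp
  [101,108): 7 bp
  [108,119): 11 bp
  [119,125): 6 bp
  [125,139): 14 bp
  [139,158): 19 bp
  [158,168): 10 bp
  [168,179): 11 bp
  [179,186): 7 bp
  [186,191): 5 bp
  [191,198): 7 bp
  [198,204): 6 bp
  [204,211): 7 bp
  [211,221): 10 bp
  [221,226): 5 bp
  [226,241): 15 bp

[2,3,5,5,5,6,6,6,6,6,6,6,7,7,7,7,7,9,10,10,11,11,11,12,14,15,19,22]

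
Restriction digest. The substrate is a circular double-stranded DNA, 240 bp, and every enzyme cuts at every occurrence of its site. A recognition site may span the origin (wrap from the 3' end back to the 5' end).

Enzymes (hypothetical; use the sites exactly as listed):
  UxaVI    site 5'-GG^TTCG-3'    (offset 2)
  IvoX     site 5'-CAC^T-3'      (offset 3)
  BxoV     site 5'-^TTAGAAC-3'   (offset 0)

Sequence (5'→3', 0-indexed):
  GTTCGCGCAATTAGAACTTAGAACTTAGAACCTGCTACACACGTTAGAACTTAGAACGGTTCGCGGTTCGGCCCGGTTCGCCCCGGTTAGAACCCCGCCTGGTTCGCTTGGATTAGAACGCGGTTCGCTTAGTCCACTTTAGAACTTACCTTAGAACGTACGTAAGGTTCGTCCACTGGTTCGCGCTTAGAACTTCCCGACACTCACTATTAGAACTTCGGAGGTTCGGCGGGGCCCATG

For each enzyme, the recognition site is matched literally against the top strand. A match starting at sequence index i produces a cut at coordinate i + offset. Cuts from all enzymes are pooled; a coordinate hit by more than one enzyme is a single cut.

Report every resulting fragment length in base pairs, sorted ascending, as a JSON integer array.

Scan for sites:
  UxaVI (GGTTCG, off=2): starts [57, 64, 74, 100, 121, 165, 177, 222, 239] → cuts [1, 59, 66, 76, 102, 123, 167, 179, 224]
  IvoX (CACT, off=3): starts [134, 173, 200, 204] → cuts [137, 176, 203, 207]
  BxoV (TTAGAAC, off=0): starts [10, 17, 24, 43, 50, 86, 112, 138, 150, 186, 209] → cuts [10, 17, 24, 43, 50, 86, 112, 138, 150, 186, 209]

Pooled cuts: [1, 10, 17, 24, 43, 50, 59, 66, 76, 86, 102, 112, 123, 137, 138, 150, 167, 176, 179, 186, 203, 207, 209, 224]

Fragment lengths:
  1→10: 9 bp
  10→17: 7 bp
  17→24: 7 bp
  24→43: 19 bp
  43→50: 7 bp
  50→59: 9 bp
  59→66: 7 bp
  66→76: 10 bp
  76→86: 10 bp
  86→102: 16 bp
  102→112: 10 bp
  112→123: 11 bp
  123→137: 14 bp
  137→138: 1 bp
  138→150: 12 bp
  150→167: 17 bp
  167→176: 9 bp
  176→179: 3 bp
  179→186: 7 bp
  186→203: 17 bp
  203→207: 4 bp
  207→209: 2 bp
  209→224: 15 bp
  224→1 (wrap): 240-224+1 = 17 bp

[1,2,3,4,7,7,7,7,7,9,9,9,10,10,10,11,12,14,15,16,17,17,17,19]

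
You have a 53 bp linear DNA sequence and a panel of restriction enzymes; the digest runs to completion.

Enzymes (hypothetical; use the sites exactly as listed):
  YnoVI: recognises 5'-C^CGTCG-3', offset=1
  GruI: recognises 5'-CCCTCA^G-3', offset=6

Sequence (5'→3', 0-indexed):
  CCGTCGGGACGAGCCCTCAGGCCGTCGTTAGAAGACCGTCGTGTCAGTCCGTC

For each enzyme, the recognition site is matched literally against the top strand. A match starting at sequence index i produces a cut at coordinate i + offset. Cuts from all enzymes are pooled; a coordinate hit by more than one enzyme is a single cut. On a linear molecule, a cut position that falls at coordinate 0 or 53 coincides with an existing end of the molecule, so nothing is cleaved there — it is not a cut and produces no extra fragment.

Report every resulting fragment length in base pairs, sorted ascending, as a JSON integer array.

[1,3,14,17,18]

Scan for sites:
  YnoVI CCGTCG/1: at [0, 21, 35] ⇒ [1, 22, 36]
  GruI CCCTCAG/6: at [13] ⇒ [19]

All cut coordinates (distinct, sorted): [1, 19, 22, 36]

Fragment lengths:
  [0,1): 1 bp
  [1,19): 18 bp
  [19,22): 3 bp
  [22,36): 14 bp
  [36,53): 17 bp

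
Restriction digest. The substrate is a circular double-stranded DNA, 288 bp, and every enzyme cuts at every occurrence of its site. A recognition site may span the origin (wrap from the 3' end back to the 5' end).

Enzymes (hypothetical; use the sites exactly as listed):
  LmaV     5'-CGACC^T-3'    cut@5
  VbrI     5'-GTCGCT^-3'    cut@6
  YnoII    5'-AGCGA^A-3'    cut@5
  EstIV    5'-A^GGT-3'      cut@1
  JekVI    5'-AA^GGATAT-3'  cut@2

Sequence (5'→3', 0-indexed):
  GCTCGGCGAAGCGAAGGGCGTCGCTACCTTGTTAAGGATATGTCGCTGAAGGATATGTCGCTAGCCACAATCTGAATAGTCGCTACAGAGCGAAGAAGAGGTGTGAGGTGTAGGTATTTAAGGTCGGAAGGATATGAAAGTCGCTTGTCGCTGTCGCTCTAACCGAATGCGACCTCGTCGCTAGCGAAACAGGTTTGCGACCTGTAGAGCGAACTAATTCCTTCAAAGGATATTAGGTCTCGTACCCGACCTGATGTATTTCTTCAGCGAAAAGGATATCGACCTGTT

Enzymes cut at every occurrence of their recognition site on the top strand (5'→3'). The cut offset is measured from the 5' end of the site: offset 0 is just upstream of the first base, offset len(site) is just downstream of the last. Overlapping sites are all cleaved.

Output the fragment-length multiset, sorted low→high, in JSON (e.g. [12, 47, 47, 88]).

Per-enzyme occurrences:
  LmaV (CGACCT, off=5): starts [169, 197, 246, 279] → cuts [174, 202, 251, 284]
  VbrI (GTCGCT, off=6): starts [19, 41, 56, 78, 139, 146, 152, 176] → cuts [25, 47, 62, 84, 145, 152, 158, 182]
  YnoII (AGCGAA, off=5): starts [9, 88, 182, 207, 265] → cuts [14, 93, 187, 212, 270]
  EstIV (AGGT, off=1): starts [98, 105, 111, 120, 190, 234] → cuts [99, 106, 112, 121, 191, 235]
  JekVI (AAGGATAT, off=2): starts [33, 48, 127, 225, 271] → cuts [35, 50, 129, 227, 273]

All cut coordinates (distinct, sorted): [14, 25, 35, 47, 50, 62, 84, 93, 99, 106, 112, 121, 129, 145, 152, 158, 174, 182, 187, 191, 202, 212, 227, 235, 251, 270, 273, 284]

Fragment lengths:
  14→25: 11 bp
  25→35: 10 bp
  35→47: 12 bp
  47→50: 3 bp
  50→62: 12 bp
  62→84: 22 bp
  84→93: 9 bp
  93→99: 6 bp
  99→106: 7 bp
  106→112: 6 bp
  112→121: 9 bp
  121→129: 8 bp
  129→145: 16 bp
  145→152: 7 bp
  152→158: 6 bp
  158→174: 16 bp
  174→182: 8 bp
  182→187: 5 bp
  187→191: 4 bp
  191→202: 11 bp
  202→212: 10 bp
  212→227: 15 bp
  227→235: 8 bp
  235→251: 16 bp
  251→270: 19 bp
  270→273: 3 bp
  273→284: 11 bp
  284→14 (wrap): 288-284+14 = 18 bp

[3,3,4,5,6,6,6,7,7,8,8,8,9,9,10,10,11,11,11,12,12,15,16,16,16,18,19,22]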